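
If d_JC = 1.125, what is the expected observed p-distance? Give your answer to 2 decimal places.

0.58

p = (3/4)(1 − e^(−4d/3)) = 0.75 × (1 − e^(-1.5)) = 0.75 × (1 − 0.223130) = 0.582653.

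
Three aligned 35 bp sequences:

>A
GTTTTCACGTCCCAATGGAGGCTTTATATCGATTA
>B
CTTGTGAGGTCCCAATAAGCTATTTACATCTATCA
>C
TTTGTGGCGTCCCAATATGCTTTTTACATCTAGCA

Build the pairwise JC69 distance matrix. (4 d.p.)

d(A,B) = 0.5128, d(A,C) = 0.5716, d(B,C) = 0.1946

A–B: 13/35 sites differ → p ≈ 0.371429, d = −0.75 ln(1 − 0.495239) = 0.512753 ≈ 0.5128.
A–C: 14/35 sites differ → p = 0.4, d = −0.75 ln(1 − 0.533333) = 0.571605 ≈ 0.5716.
B–C: 6/35 sites differ → p ≈ 0.171429, d = −0.75 ln(1 − 0.228572) = 0.194634 ≈ 0.1946.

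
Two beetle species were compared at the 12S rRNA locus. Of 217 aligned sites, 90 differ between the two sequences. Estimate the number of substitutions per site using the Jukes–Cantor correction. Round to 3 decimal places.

0.604

p = 90/217 ≈ 0.414747.
d = −(3/4) ln(1 − 4p/3) = −0.75 ln(1 − 0.552996) = −0.75 ln(0.447004)
  = −0.75 × (-0.805188) = 0.603891 substitutions/site.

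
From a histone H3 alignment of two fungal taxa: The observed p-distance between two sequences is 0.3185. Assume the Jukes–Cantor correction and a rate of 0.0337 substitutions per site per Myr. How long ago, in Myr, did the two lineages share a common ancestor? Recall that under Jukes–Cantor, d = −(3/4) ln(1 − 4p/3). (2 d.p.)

6.15

d = −(3/4) ln(1 − 4p/3) = −0.75 ln(1 − 0.424667) = −0.75 ln(0.575333)
  = −0.75 × (-0.552806) = 0.414605 substitutions/site.
Under a molecular clock d = 2μt, so t = d/(2μ) = 0.414605 / (2 × 0.0337) = 6.15 Myr.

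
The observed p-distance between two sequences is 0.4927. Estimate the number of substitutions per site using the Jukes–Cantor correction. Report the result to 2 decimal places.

0.80

d = −(3/4) ln(1 − 4p/3) = −0.75 ln(1 − 0.656933) = −0.75 ln(0.343067)
  = −0.75 × (-1.069830) = 0.802373 substitutions/site.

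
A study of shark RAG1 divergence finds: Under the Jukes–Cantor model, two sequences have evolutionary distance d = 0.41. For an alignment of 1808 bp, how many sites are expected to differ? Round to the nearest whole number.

571

Invert JC69: p = (3/4)(1 − e^(−4d/3)) = 0.75 × (1 − e^(-0.546667)) = 0.75 × (1 − 0.578876) = 0.315843.
Expected differing sites = pL ≈ 0.315843 × 1808 = 571.044144 ≈ 571.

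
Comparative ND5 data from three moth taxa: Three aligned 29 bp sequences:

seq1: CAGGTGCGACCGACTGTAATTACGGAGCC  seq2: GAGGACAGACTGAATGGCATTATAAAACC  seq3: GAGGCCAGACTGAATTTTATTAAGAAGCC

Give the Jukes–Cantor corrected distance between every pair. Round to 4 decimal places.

d(seq1,seq2) = 0.6018, d(seq1,seq3) = 0.4618, d(seq2,seq3) = 0.2913

seq1–seq2: 12/29 sites differ → p ≈ 0.413793, d = −0.75 ln(1 − 0.551724) = 0.601760 ≈ 0.6018.
seq1–seq3: 10/29 sites differ → p ≈ 0.344828, d = −0.75 ln(1 − 0.459771) = 0.461822 ≈ 0.4618.
seq2–seq3: 7/29 sites differ → p ≈ 0.241379, d = −0.75 ln(1 − 0.321839) = 0.291278 ≈ 0.2913.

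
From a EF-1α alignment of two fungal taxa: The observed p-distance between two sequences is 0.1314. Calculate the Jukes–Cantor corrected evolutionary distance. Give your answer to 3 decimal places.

0.144

d = −(3/4) ln(1 − 4p/3) = −0.75 ln(1 − 0.1752) = −0.75 ln(0.8248)
  = −0.75 × (-0.192614) = 0.144461 substitutions/site.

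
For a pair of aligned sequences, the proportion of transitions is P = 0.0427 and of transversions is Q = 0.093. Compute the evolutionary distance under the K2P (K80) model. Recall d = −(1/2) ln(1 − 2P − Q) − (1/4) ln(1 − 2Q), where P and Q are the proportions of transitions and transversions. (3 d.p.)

Under the Kimura two-parameter model, d = −½ ln(1 − 2P − Q) − ¼ ln(1 − 2Q).
1 − 2P − Q = 0.8216, giving −½ ln(0.8216) = 0.098251.
1 − 2Q = 0.814, giving −¼ ln(0.814) = 0.051449.
d = 0.098251 + 0.051449 = 0.149700.

0.150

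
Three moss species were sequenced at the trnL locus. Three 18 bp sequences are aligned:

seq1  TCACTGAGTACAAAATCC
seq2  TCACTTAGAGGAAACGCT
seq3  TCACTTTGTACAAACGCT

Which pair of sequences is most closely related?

seq2 and seq3

seq1–seq2: 7/18 differ, p = 0.389, d = 0.548.
seq1–seq3: 5/18 differ, p = 0.278, d = 0.347.
seq2–seq3: 4/18 differ, p = 0.222, d = 0.264.
The smallest distance is between seq2 and seq3.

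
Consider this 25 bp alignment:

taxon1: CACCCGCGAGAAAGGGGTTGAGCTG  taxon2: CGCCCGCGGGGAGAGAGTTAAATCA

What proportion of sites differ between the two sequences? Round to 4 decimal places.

0.4400

The sequences differ at 11 of 25 positions.
p = 11/25 = 0.4400.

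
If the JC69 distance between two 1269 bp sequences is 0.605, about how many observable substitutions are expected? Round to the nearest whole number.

Invert JC69: p = (3/4)(1 − e^(−4d/3)) = 0.75 × (1 − e^(-0.806667)) = 0.75 × (1 − 0.446343) = 0.415243.
Expected differing sites = pL ≈ 0.415243 × 1269 = 526.943367 ≈ 527.

527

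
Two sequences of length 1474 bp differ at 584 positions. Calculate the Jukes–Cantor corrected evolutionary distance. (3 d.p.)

p = 584/1474 ≈ 0.396201.
d = −(3/4) ln(1 − 4p/3) = −0.75 ln(1 − 0.528268) = −0.75 ln(0.471732)
  = −0.75 × (-0.751344) = 0.563508 substitutions/site.

0.564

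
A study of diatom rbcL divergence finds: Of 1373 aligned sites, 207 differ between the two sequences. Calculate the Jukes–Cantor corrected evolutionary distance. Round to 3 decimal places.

p = 207/1373 ≈ 0.150765.
d = −(3/4) ln(1 − 4p/3) = −0.75 ln(1 − 0.20102) = −0.75 ln(0.79898)
  = −0.75 × (-0.224419) = 0.168314 substitutions/site.

0.168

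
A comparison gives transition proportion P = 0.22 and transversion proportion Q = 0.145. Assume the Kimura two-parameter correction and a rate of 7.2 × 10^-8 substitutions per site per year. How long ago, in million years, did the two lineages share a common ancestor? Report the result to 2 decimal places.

Under the Kimura two-parameter model, d = −½ ln(1 − 2P − Q) − ¼ ln(1 − 2Q).
1 − 2P − Q = 0.415, giving −½ ln(0.415) = 0.439738.
1 − 2Q = 0.71, giving −¼ ln(0.71) = 0.085623.
d = 0.439738 + 0.085623 = 0.525361.
Under a molecular clock d = 2μt, so t = d/(2μ) = 0.525361 / (2 × 7.2 × 10^-8) = 3.65 million years.

3.65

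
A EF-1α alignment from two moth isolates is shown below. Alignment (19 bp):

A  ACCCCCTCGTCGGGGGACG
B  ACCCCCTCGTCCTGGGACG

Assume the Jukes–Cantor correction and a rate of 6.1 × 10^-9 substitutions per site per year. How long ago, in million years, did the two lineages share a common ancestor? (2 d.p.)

The sequences differ at 2 of 19 sites (12, 13), so p = 2/19 ≈ 0.105263.
d = −(3/4) ln(1 − 4p/3) = −0.75 ln(1 − 0.140351) = −0.75 ln(0.859649)
  = −0.75 × (-0.151231) = 0.113423 substitutions/site.
Under a molecular clock d = 2μt, so t = d/(2μ) = 0.113423 / (2 × 6.1 × 10^-9) = 9.30 million years.

9.30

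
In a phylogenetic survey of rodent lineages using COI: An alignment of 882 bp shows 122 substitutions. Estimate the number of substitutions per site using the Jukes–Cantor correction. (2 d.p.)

p = 122/882 ≈ 0.138322.
d = −(3/4) ln(1 − 4p/3) = −0.75 ln(1 − 0.184429) = −0.75 ln(0.815571)
  = −0.75 × (-0.203867) = 0.152900 substitutions/site.

0.15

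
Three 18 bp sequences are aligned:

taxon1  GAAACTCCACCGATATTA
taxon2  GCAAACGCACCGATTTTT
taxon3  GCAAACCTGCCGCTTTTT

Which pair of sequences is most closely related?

taxon2 and taxon3

taxon1–taxon2: 6/18 differ, p = 0.333, d = 0.441.
taxon1–taxon3: 8/18 differ, p = 0.444, d = 0.673.
taxon2–taxon3: 4/18 differ, p = 0.222, d = 0.264.
The smallest distance is between taxon2 and taxon3.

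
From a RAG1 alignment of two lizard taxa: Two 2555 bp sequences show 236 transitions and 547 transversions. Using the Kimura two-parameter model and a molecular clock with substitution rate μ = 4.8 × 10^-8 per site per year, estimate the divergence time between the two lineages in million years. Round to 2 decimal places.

P = 236/2555 ≈ 0.092368 and Q = 547/2555 ≈ 0.21409.
Under the Kimura two-parameter model, d = −½ ln(1 − 2P − Q) − ¼ ln(1 − 2Q).
1 − 2P − Q = 0.601174, giving −½ ln(0.601174) = 0.254435.
1 − 2Q = 0.57182, giving −¼ ln(0.57182) = 0.139733.
d = 0.254435 + 0.139733 = 0.394168.
Under a molecular clock d = 2μt, so t = d/(2μ) = 0.394168 / (2 × 4.8 × 10^-8) = 4.11 million years.

4.11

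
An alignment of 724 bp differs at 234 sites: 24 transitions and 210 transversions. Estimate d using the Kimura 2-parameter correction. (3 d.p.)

0.437

P = 24/724 ≈ 0.033149 and Q = 210/724 ≈ 0.290055.
Under the Kimura two-parameter model, d = −½ ln(1 − 2P − Q) − ¼ ln(1 − 2Q).
1 − 2P − Q = 0.643647, giving −½ ln(0.643647) = 0.220302.
1 − 2Q = 0.41989, giving −¼ ln(0.41989) = 0.216941.
d = 0.220302 + 0.216941 = 0.437243.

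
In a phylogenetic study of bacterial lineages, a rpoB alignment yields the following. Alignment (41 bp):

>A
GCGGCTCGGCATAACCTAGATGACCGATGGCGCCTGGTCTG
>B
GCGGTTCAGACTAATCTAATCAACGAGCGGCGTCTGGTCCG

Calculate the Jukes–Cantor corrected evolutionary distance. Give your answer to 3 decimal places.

The sequences differ at 15 of 41 sites, so p = 15/41 ≈ 0.365854.
d = −(3/4) ln(1 − 4p/3) = −0.75 ln(1 − 0.487805) = −0.75 ln(0.512195)
  = −0.75 × (-0.669050) = 0.501788 substitutions/site.

0.502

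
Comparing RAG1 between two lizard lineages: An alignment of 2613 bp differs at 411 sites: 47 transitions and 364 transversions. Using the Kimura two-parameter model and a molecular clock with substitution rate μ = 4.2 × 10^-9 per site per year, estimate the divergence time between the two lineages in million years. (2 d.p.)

21.19

P = 47/2613 ≈ 0.017987 and Q = 364/2613 ≈ 0.139303.
Under the Kimura two-parameter model, d = −½ ln(1 − 2P − Q) − ¼ ln(1 − 2Q).
1 − 2P − Q = 0.824723, giving −½ ln(0.824723) = 0.096354.
1 − 2Q = 0.721394, giving −¼ ln(0.721394) = 0.081642.
d = 0.096354 + 0.081642 = 0.177996.
Under a molecular clock d = 2μt, so t = d/(2μ) = 0.177996 / (2 × 4.2 × 10^-9) = 21.19 million years.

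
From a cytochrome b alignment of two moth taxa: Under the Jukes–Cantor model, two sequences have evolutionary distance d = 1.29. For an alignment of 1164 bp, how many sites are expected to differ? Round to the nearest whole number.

Invert JC69: p = (3/4)(1 − e^(−4d/3)) = 0.75 × (1 − e^(-1.72)) = 0.75 × (1 − 0.179066) = 0.615701.
Expected differing sites = pL ≈ 0.615701 × 1164 = 716.675964 ≈ 717.

717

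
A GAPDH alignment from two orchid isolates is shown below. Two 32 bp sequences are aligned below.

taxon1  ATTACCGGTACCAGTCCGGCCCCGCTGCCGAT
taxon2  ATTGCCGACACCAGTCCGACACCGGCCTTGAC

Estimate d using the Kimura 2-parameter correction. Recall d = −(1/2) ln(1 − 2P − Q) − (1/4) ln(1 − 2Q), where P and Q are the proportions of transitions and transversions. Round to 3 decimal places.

Of 32 sites, 8 differences are transitions and 3 are transversions, so P = 8/32 = 0.25 and Q = 3/32 = 0.09375.
Under the Kimura two-parameter model, d = −½ ln(1 − 2P − Q) − ¼ ln(1 − 2Q).
1 − 2P − Q = 0.40625, giving −½ ln(0.40625) = 0.450393.
1 − 2Q = 0.8125, giving −¼ ln(0.8125) = 0.051910.
d = 0.450393 + 0.051910 = 0.502303.

0.502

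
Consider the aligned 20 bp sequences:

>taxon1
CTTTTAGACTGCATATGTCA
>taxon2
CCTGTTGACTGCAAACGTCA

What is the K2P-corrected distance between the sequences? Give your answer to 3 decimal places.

Of 20 sites, 2 differences are transitions and 3 are transversions, so P = 2/20 = 0.1 and Q = 3/20 = 0.15.
Under the Kimura two-parameter model, d = −½ ln(1 − 2P − Q) − ¼ ln(1 − 2Q).
1 − 2P − Q = 0.65, giving −½ ln(0.65) = 0.215391.
1 − 2Q = 0.7, giving −¼ ln(0.7) = 0.089169.
d = 0.215391 + 0.089169 = 0.304560.

0.305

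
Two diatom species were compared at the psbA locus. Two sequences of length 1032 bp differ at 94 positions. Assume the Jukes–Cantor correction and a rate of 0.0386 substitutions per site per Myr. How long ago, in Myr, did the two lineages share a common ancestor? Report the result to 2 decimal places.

p = 94/1032 ≈ 0.091085.
d = −(3/4) ln(1 − 4p/3) = −0.75 ln(1 − 0.121447) = −0.75 ln(0.878553)
  = −0.75 × (-0.129479) = 0.097109 substitutions/site.
Under a molecular clock d = 2μt, so t = d/(2μ) = 0.097109 / (2 × 0.0386) = 1.26 Myr.

1.26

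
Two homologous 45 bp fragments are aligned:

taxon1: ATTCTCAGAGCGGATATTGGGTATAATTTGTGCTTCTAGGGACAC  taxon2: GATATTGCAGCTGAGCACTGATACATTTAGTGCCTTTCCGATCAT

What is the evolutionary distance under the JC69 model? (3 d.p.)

0.858

The sequences differ at 23 of 45 sites, so p = 23/45 ≈ 0.511111.
d = −(3/4) ln(1 − 4p/3) = −0.75 ln(1 − 0.681481) = −0.75 ln(0.318519)
  = −0.75 × (-1.144073) = 0.858055 substitutions/site.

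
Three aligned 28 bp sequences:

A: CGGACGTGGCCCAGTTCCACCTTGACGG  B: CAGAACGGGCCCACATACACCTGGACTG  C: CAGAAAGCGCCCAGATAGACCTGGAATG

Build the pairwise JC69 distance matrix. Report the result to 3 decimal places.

A–B: 9/28 sites differ → p ≈ 0.321429, d = −0.75 ln(1 − 0.428572) = 0.419713 ≈ 0.420.
A–C: 11/28 sites differ → p ≈ 0.392857, d = −0.75 ln(1 − 0.523809) = 0.556452 ≈ 0.556.
B–C: 5/28 sites differ → p ≈ 0.178571, d = −0.75 ln(1 − 0.238095) = 0.203950 ≈ 0.204.

d(A,B) = 0.420, d(A,C) = 0.556, d(B,C) = 0.204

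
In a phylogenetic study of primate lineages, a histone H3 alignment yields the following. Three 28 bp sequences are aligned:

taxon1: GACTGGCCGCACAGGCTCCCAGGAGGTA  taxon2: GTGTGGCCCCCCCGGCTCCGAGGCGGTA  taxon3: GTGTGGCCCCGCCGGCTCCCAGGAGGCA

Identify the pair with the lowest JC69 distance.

taxon2 and taxon3

taxon1–taxon2: 7/28 differ, p = 0.250, d = 0.304.
taxon1–taxon3: 6/28 differ, p = 0.214, d = 0.252.
taxon2–taxon3: 4/28 differ, p = 0.143, d = 0.158.
The smallest distance is between taxon2 and taxon3.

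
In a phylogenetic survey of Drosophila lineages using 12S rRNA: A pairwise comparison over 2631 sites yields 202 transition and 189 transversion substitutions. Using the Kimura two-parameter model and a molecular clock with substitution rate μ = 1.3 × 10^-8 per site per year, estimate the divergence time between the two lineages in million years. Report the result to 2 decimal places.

6.40

P = 202/2631 ≈ 0.076777 and Q = 189/2631 ≈ 0.071836.
Under the Kimura two-parameter model, d = −½ ln(1 − 2P − Q) − ¼ ln(1 − 2Q).
1 − 2P − Q = 0.77461, giving −½ ln(0.77461) = 0.127698.
1 − 2Q = 0.856328, giving −¼ ln(0.856328) = 0.038775.
d = 0.127698 + 0.038775 = 0.166473.
Under a molecular clock d = 2μt, so t = d/(2μ) = 0.166473 / (2 × 1.3 × 10^-8) = 6.40 million years.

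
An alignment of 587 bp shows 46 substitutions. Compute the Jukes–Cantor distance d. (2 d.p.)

p = 46/587 ≈ 0.078365.
d = −(3/4) ln(1 − 4p/3) = −0.75 ln(1 − 0.104487) = −0.75 ln(0.895513)
  = −0.75 × (-0.110359) = 0.082769 substitutions/site.

0.08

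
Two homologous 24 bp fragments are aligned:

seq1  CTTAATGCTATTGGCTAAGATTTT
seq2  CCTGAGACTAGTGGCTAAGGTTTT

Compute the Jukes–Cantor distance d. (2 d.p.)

The sequences differ at 6 of 24 sites (2, 4, 6, 7, 11, 20), so p = 6/24 = 0.25.
d = −(3/4) ln(1 − 4p/3) = −0.75 ln(1 − 0.333333) = −0.75 ln(0.666667)
  = −0.75 × (-0.405465) = 0.304099 substitutions/site.

0.30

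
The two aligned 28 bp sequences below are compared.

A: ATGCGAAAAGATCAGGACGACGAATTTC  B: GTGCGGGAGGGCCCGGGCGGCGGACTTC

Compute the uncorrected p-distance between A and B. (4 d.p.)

0.3929

The sequences differ at 11 of 28 positions.
p = 11/28 = 0.392857… ≈ 0.3929 (to 4 d.p.).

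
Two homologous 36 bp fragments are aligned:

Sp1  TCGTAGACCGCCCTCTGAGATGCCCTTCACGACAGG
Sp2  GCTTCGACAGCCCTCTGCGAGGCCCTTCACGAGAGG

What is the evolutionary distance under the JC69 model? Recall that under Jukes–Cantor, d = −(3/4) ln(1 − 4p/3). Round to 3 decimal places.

0.225

The sequences differ at 7 of 36 sites (1, 3, 5, 9, 18, 21, 33), so p = 7/36 ≈ 0.194444.
d = −(3/4) ln(1 − 4p/3) = −0.75 ln(1 − 0.259259) = −0.75 ln(0.740741)
  = −0.75 × (-0.300104) = 0.225078 substitutions/site.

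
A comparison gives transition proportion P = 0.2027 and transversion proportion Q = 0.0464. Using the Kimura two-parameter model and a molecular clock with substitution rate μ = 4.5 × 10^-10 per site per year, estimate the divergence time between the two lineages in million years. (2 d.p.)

361.01

Under the Kimura two-parameter model, d = −½ ln(1 − 2P − Q) − ¼ ln(1 − 2Q).
1 − 2P − Q = 0.5482, giving −½ ln(0.5482) = 0.300558.
1 − 2Q = 0.9072, giving −¼ ln(0.9072) = 0.024348.
d = 0.300558 + 0.024348 = 0.324906.
Under a molecular clock d = 2μt, so t = d/(2μ) = 0.324906 / (2 × 4.5 × 10^-10) = 361.01 million years.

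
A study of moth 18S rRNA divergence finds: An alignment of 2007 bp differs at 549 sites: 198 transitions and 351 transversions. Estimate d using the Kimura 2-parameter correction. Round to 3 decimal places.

P = 198/2007 ≈ 0.098655 and Q = 351/2007 ≈ 0.174888.
Under the Kimura two-parameter model, d = −½ ln(1 − 2P − Q) − ¼ ln(1 − 2Q).
1 − 2P − Q = 0.627802, giving −½ ln(0.627802) = 0.232765.
1 − 2Q = 0.650224, giving −¼ ln(0.650224) = 0.107610.
d = 0.232765 + 0.107610 = 0.340375.

0.340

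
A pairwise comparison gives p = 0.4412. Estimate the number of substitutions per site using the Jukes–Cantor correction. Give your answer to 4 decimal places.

d = −(3/4) ln(1 − 4p/3) = −0.75 ln(1 − 0.588267) = −0.75 ln(0.411733)
  = −0.75 × (-0.887380) = 0.665535 substitutions/site.

0.6655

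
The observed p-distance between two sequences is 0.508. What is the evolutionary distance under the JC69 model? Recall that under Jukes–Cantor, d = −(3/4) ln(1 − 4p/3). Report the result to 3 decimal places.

d = −(3/4) ln(1 − 4p/3) = −0.75 ln(1 − 0.677333) = −0.75 ln(0.322667)
  = −0.75 × (-1.131134) = 0.848351 substitutions/site.

0.848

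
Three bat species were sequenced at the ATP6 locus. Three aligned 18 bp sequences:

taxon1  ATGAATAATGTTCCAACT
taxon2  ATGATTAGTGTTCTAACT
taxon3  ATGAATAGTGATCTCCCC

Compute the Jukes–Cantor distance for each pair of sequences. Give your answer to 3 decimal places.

taxon1–taxon2: 3/18 sites differ → p ≈ 0.166667, d = −0.75 ln(1 − 0.222223) = 0.188487 ≈ 0.188.
taxon1–taxon3: 6/18 sites differ → p ≈ 0.333333, d = −0.75 ln(1 − 0.444444) = 0.440839 ≈ 0.441.
taxon2–taxon3: 5/18 sites differ → p ≈ 0.277778, d = −0.75 ln(1 − 0.370371) = 0.346968 ≈ 0.347.

d(taxon1,taxon2) = 0.188, d(taxon1,taxon3) = 0.441, d(taxon2,taxon3) = 0.347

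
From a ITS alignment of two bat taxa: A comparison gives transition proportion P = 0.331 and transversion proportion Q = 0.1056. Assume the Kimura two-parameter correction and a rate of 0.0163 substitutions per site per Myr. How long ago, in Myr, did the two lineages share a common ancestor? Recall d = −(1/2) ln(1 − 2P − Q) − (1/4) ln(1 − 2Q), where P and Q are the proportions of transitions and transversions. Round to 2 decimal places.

24.20

Under the Kimura two-parameter model, d = −½ ln(1 − 2P − Q) − ¼ ln(1 − 2Q).
1 − 2P − Q = 0.2324, giving −½ ln(0.2324) = 0.729648.
1 − 2Q = 0.7888, giving −¼ ln(0.7888) = 0.059311.
d = 0.729648 + 0.059311 = 0.788959.
Under a molecular clock d = 2μt, so t = d/(2μ) = 0.788959 / (2 × 0.0163) = 24.20 Myr.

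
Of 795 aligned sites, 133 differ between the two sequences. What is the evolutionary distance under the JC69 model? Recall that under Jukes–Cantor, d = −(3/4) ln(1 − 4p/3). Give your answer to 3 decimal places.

0.189

p = 133/795 ≈ 0.167296.
d = −(3/4) ln(1 − 4p/3) = −0.75 ln(1 − 0.223061) = −0.75 ln(0.776939)
  = −0.75 × (-0.252393) = 0.189295 substitutions/site.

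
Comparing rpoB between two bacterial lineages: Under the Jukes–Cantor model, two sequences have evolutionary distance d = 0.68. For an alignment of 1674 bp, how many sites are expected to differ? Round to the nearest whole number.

748

Invert JC69: p = (3/4)(1 − e^(−4d/3)) = 0.75 × (1 − e^(-0.906667)) = 0.75 × (1 − 0.403868) = 0.447099.
Expected differing sites = pL ≈ 0.447099 × 1674 = 748.443726 ≈ 748.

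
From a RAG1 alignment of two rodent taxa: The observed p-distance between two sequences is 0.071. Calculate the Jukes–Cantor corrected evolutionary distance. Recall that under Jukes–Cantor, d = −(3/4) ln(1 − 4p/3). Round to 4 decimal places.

0.0746

d = −(3/4) ln(1 − 4p/3) = −0.75 ln(1 − 0.094667) = −0.75 ln(0.905333)
  = −0.75 × (-0.099452) = 0.074589 substitutions/site.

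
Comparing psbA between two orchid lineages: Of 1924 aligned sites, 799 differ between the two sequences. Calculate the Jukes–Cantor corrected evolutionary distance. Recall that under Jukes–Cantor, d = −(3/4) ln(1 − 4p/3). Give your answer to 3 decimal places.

p = 799/1924 ≈ 0.415281.
d = −(3/4) ln(1 − 4p/3) = −0.75 ln(1 − 0.553708) = −0.75 ln(0.446292)
  = −0.75 × (-0.806782) = 0.605087 substitutions/site.

0.605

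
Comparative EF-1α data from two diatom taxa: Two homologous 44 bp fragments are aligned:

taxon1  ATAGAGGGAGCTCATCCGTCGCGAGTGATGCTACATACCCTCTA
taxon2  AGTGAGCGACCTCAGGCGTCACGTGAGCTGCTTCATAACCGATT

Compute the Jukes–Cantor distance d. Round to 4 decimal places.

0.4546

The sequences differ at 15 of 44 sites, so p = 15/44 ≈ 0.340909.
d = −(3/4) ln(1 − 4p/3) = −0.75 ln(1 − 0.454545) = −0.75 ln(0.545455)
  = −0.75 × (-0.606135) = 0.454601 substitutions/site.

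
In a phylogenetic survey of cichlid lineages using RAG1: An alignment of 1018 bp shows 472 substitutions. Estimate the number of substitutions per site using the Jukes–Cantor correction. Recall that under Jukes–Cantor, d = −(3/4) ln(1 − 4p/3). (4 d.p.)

p = 472/1018 ≈ 0.463654.
d = −(3/4) ln(1 − 4p/3) = −0.75 ln(1 − 0.618205) = −0.75 ln(0.381795)
  = −0.75 × (-0.962871) = 0.722153 substitutions/site.

0.7222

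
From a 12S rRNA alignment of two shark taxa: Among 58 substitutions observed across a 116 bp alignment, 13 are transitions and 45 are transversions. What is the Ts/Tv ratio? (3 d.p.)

R = 13/45 = 0.288888… ≈ 0.289 (to 3 d.p.).

0.289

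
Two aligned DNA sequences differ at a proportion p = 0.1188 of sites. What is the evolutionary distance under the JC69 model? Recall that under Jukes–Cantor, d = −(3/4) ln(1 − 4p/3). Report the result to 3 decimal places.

0.129

d = −(3/4) ln(1 − 4p/3) = −0.75 ln(1 − 0.1584) = −0.75 ln(0.8416)
  = −0.75 × (-0.172450) = 0.129338 substitutions/site.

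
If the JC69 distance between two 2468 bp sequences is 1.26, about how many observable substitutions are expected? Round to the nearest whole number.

1506

Invert JC69: p = (3/4)(1 − e^(−4d/3)) = 0.75 × (1 − e^(-1.68)) = 0.75 × (1 − 0.186374) = 0.610220.
Expected differing sites = pL ≈ 0.610220 × 2468 = 1506.02296 ≈ 1506.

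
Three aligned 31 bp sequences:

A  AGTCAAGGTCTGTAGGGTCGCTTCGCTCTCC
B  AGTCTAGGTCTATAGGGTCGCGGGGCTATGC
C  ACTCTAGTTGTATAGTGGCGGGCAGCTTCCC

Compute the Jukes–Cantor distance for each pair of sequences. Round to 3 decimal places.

d(A,B) = 0.269, d(A,C) = 0.614, d(B,C) = 0.481

A–B: 7/31 sites differ → p ≈ 0.225806, d = −0.75 ln(1 − 0.301075) = 0.268659 ≈ 0.269.
A–C: 13/31 sites differ → p ≈ 0.419355, d = −0.75 ln(1 − 0.55914) = 0.614271 ≈ 0.614.
B–C: 11/31 sites differ → p ≈ 0.354839, d = −0.75 ln(1 − 0.473119) = 0.480585 ≈ 0.481.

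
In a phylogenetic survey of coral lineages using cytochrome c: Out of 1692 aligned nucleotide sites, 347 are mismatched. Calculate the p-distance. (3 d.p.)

0.205

p = 347/1692 = 0.205082… ≈ 0.205 (to 3 d.p.).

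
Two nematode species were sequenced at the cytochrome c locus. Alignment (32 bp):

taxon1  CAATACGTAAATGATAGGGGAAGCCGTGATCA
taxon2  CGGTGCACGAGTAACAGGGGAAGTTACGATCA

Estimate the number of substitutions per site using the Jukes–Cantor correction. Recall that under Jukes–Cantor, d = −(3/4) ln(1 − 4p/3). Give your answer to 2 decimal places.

The sequences differ at 13 of 32 sites, so p = 13/32 = 0.40625.
d = −(3/4) ln(1 − 4p/3) = −0.75 ln(1 − 0.541667) = −0.75 ln(0.458333)
  = −0.75 × (-0.780159) = 0.585119 substitutions/site.

0.59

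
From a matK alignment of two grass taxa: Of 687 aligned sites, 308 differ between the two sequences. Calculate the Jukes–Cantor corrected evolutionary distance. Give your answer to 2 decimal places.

0.68

p = 308/687 ≈ 0.448326.
d = −(3/4) ln(1 − 4p/3) = −0.75 ln(1 − 0.597768) = −0.75 ln(0.402232)
  = −0.75 × (-0.910726) = 0.683045 substitutions/site.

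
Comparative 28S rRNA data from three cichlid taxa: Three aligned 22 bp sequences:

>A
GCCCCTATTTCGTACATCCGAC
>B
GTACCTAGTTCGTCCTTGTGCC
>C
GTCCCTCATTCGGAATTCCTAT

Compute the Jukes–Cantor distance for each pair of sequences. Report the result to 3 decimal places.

A–B: 8/22 sites differ → p ≈ 0.363636, d = −0.75 ln(1 − 0.484848) = 0.497470 ≈ 0.497.
A–C: 8/22 sites differ → p ≈ 0.363636, d = −0.75 ln(1 − 0.484848) = 0.497470 ≈ 0.497.
B–C: 11/22 sites differ → p = 0.5, d = −0.75 ln(1 − 0.666667) = 0.823960 ≈ 0.824.

d(A,B) = 0.497, d(A,C) = 0.497, d(B,C) = 0.824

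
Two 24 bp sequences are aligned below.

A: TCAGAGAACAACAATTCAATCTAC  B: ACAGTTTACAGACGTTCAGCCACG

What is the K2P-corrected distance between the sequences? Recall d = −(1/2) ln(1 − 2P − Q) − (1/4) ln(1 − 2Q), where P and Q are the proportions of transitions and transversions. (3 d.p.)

0.963

Of 24 sites, 4 differences are transitions and 9 are transversions, so P = 4/24 ≈ 0.166667 and Q = 9/24 = 0.375.
Under the Kimura two-parameter model, d = −½ ln(1 − 2P − Q) − ¼ ln(1 − 2Q).
1 − 2P − Q = 0.291666, giving −½ ln(0.291666) = 0.616073.
1 − 2Q = 0.25, giving −¼ ln(0.25) = 0.346574.
d = 0.616073 + 0.346574 = 0.962647.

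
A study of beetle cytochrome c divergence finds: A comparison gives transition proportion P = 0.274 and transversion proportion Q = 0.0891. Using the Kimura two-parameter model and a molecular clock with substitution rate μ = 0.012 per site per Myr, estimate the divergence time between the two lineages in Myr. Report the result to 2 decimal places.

Under the Kimura two-parameter model, d = −½ ln(1 − 2P − Q) − ¼ ln(1 − 2Q).
1 − 2P − Q = 0.3629, giving −½ ln(0.3629) = 0.506814.
1 − 2Q = 0.8218, giving −¼ ln(0.8218) = 0.049065.
d = 0.506814 + 0.049065 = 0.555879.
Under a molecular clock d = 2μt, so t = d/(2μ) = 0.555879 / (2 × 0.012) = 23.16 Myr.

23.16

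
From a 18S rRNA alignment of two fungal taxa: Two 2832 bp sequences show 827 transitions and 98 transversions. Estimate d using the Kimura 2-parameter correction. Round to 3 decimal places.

P = 827/2832 ≈ 0.29202 and Q = 98/2832 ≈ 0.034605.
Under the Kimura two-parameter model, d = −½ ln(1 − 2P − Q) − ¼ ln(1 − 2Q).
1 − 2P − Q = 0.381355, giving −½ ln(0.381355) = 0.482012.
1 − 2Q = 0.93079, giving −¼ ln(0.93079) = 0.017930.
d = 0.482012 + 0.017930 = 0.499942.

0.500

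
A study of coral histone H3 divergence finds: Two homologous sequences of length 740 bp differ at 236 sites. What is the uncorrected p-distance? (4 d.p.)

0.3189

p = 236/740 = 0.318918… ≈ 0.3189 (to 4 d.p.).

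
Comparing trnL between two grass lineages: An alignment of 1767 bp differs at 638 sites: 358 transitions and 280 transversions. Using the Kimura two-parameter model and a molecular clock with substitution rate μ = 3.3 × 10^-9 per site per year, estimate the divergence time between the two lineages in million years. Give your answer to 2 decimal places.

P = 358/1767 ≈ 0.202603 and Q = 280/1767 ≈ 0.158461.
Under the Kimura two-parameter model, d = −½ ln(1 − 2P − Q) − ¼ ln(1 − 2Q).
1 − 2P − Q = 0.436333, giving −½ ln(0.436333) = 0.414675.
1 − 2Q = 0.683078, giving −¼ ln(0.683078) = 0.095287.
d = 0.414675 + 0.095287 = 0.509962.
Under a molecular clock d = 2μt, so t = d/(2μ) = 0.509962 / (2 × 3.3 × 10^-9) = 77.27 million years.

77.27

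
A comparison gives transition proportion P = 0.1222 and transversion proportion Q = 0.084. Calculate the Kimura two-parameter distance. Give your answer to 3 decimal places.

Under the Kimura two-parameter model, d = −½ ln(1 − 2P − Q) − ¼ ln(1 − 2Q).
1 − 2P − Q = 0.6716, giving −½ ln(0.6716) = 0.199046.
1 − 2Q = 0.832, giving −¼ ln(0.832) = 0.045981.
d = 0.199046 + 0.045981 = 0.245027.

0.245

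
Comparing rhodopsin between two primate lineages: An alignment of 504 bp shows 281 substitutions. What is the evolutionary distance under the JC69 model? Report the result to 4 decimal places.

p = 281/504 ≈ 0.55754.
d = −(3/4) ln(1 − 4p/3) = −0.75 ln(1 − 0.743387) = −0.75 ln(0.256613)
  = −0.75 × (-1.360186) = 1.020140 substitutions/site.

1.0201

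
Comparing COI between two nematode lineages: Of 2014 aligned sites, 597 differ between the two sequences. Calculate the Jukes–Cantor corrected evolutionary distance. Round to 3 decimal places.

p = 597/2014 ≈ 0.296425.
d = −(3/4) ln(1 − 4p/3) = −0.75 ln(1 − 0.395233) = −0.75 ln(0.604767)
  = −0.75 × (-0.502912) = 0.377184 substitutions/site.

0.377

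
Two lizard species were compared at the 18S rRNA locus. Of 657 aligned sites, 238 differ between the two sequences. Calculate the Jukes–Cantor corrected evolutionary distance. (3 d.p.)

p = 238/657 ≈ 0.362253.
d = −(3/4) ln(1 − 4p/3) = −0.75 ln(1 − 0.483004) = −0.75 ln(0.516996)
  = −0.75 × (-0.659720) = 0.494790 substitutions/site.

0.495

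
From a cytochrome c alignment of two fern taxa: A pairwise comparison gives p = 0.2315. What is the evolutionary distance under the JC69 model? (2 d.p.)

0.28

d = −(3/4) ln(1 − 4p/3) = −0.75 ln(1 − 0.308667) = −0.75 ln(0.691333)
  = −0.75 × (-0.369134) = 0.276851 substitutions/site.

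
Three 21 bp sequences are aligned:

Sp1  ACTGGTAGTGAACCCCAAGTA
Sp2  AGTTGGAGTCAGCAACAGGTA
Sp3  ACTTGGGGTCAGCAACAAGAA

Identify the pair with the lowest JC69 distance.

Sp2 and Sp3

Sp1–Sp2: 8/21 differ, p = 0.381, d = 0.532.
Sp1–Sp3: 8/21 differ, p = 0.381, d = 0.532.
Sp2–Sp3: 4/21 differ, p = 0.190, d = 0.220.
The smallest distance is between Sp2 and Sp3.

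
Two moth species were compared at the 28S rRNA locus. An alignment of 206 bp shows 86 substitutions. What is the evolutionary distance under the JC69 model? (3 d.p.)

p = 86/206 ≈ 0.417476.
d = −(3/4) ln(1 − 4p/3) = −0.75 ln(1 − 0.556635) = −0.75 ln(0.443365)
  = −0.75 × (-0.813362) = 0.610022 substitutions/site.

0.610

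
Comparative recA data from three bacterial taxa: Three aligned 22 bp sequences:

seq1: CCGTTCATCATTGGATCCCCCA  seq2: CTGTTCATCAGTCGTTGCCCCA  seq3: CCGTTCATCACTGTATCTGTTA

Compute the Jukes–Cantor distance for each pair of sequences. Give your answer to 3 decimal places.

seq1–seq2: 5/22 sites differ → p ≈ 0.227273, d = −0.75 ln(1 − 0.303031) = 0.270761 ≈ 0.271.
seq1–seq3: 6/22 sites differ → p ≈ 0.272727, d = −0.75 ln(1 − 0.363636) = 0.338988 ≈ 0.339.
seq2–seq3: 10/22 sites differ → p ≈ 0.454545, d = −0.75 ln(1 − 0.60606) = 0.698667 ≈ 0.699.

d(seq1,seq2) = 0.271, d(seq1,seq3) = 0.339, d(seq2,seq3) = 0.699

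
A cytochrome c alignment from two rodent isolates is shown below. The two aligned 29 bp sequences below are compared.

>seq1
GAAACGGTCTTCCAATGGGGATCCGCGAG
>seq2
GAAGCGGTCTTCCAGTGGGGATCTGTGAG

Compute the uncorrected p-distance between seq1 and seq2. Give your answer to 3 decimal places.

0.138

The sequences differ at 4 of 29 positions (sites 4, 15, 24, 26).
p = 4/29 = 0.137931… ≈ 0.138 (to 3 d.p.).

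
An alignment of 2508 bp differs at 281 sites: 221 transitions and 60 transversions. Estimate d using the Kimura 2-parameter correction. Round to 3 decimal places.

0.124

P = 221/2508 ≈ 0.088118 and Q = 60/2508 ≈ 0.023923.
Under the Kimura two-parameter model, d = −½ ln(1 − 2P − Q) − ¼ ln(1 − 2Q).
1 − 2P − Q = 0.799841, giving −½ ln(0.799841) = 0.111671.
1 − 2Q = 0.952154, giving −¼ ln(0.952154) = 0.012257.
d = 0.111671 + 0.012257 = 0.123928.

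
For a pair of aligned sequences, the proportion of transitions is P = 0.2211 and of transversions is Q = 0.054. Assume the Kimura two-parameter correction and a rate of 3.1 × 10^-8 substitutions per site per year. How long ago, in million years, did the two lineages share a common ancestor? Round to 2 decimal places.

Under the Kimura two-parameter model, d = −½ ln(1 − 2P − Q) − ¼ ln(1 − 2Q).
1 − 2P − Q = 0.5038, giving −½ ln(0.5038) = 0.342788.
1 − 2Q = 0.892, giving −¼ ln(0.892) = 0.028572.
d = 0.342788 + 0.028572 = 0.371360.
Under a molecular clock d = 2μt, so t = d/(2μ) = 0.371360 / (2 × 3.1 × 10^-8) = 5.99 million years.

5.99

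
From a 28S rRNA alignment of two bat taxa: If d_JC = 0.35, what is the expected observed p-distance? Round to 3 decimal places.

p = (3/4)(1 − e^(−4d/3)) = 0.75 × (1 − e^(-0.466667)) = 0.75 × (1 − 0.627089) = 0.279683.

0.280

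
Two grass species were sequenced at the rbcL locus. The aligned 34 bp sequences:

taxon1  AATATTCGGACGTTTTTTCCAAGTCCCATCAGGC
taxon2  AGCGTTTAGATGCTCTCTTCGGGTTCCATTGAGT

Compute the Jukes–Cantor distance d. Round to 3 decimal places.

The sequences differ at 17 of 34 sites, so p = 17/34 = 0.5.
d = −(3/4) ln(1 − 4p/3) = −0.75 ln(1 − 0.666667) = −0.75 ln(0.333333)
  = −0.75 × (-1.098613) = 0.823960 substitutions/site.

0.824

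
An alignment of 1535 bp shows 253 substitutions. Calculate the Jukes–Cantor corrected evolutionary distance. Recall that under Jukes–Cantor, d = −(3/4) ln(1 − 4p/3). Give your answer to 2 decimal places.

p = 253/1535 ≈ 0.164821.
d = −(3/4) ln(1 − 4p/3) = −0.75 ln(1 − 0.219761) = −0.75 ln(0.780239)
  = −0.75 × (-0.248155) = 0.186116 substitutions/site.

0.19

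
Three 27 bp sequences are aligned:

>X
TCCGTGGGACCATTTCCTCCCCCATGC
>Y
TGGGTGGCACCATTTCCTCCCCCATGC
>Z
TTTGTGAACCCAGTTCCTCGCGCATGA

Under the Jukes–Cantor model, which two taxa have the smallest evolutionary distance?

X–Y: 3/27 differ, p = 0.111, d = 0.120.
X–Z: 9/27 differ, p = 0.333, d = 0.441.
Y–Z: 9/27 differ, p = 0.333, d = 0.441.
The smallest distance is between X and Y.

X and Y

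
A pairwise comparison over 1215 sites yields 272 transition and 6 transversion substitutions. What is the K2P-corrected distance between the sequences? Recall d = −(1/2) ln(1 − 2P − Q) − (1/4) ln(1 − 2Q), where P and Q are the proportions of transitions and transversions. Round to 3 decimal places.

0.304

P = 272/1215 ≈ 0.223868 and Q = 6/1215 ≈ 0.004938.
Under the Kimura two-parameter model, d = −½ ln(1 − 2P − Q) − ¼ ln(1 − 2Q).
1 − 2P − Q = 0.547326, giving −½ ln(0.547326) = 0.301355.
1 − 2Q = 0.990124, giving −¼ ln(0.990124) = 0.002481.
d = 0.301355 + 0.002481 = 0.303836.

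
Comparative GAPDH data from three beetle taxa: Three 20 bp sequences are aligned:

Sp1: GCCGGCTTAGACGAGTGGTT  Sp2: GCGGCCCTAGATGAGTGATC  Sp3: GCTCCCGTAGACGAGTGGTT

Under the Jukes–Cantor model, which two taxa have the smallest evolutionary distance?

Sp1 and Sp3

Sp1–Sp2: 6/20 differ, p = 0.300, d = 0.383.
Sp1–Sp3: 4/20 differ, p = 0.200, d = 0.233.
Sp2–Sp3: 6/20 differ, p = 0.300, d = 0.383.
The smallest distance is between Sp1 and Sp3.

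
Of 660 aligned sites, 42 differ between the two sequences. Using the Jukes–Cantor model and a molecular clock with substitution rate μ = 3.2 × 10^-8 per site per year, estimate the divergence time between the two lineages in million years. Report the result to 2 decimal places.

p = 42/660 ≈ 0.063636.
d = −(3/4) ln(1 − 4p/3) = −0.75 ln(1 − 0.084848) = −0.75 ln(0.915152)
  = −0.75 × (-0.088665) = 0.066499 substitutions/site.
Under a molecular clock d = 2μt, so t = d/(2μ) = 0.066499 / (2 × 3.2 × 10^-8) = 1.04 million years.

1.04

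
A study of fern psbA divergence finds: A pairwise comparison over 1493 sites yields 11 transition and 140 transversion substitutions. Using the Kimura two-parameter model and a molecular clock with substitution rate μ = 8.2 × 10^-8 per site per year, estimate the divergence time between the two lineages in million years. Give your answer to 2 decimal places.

0.67

P = 11/1493 ≈ 0.007368 and Q = 140/1493 ≈ 0.093771.
Under the Kimura two-parameter model, d = −½ ln(1 − 2P − Q) − ¼ ln(1 − 2Q).
1 − 2P − Q = 0.891493, giving −½ ln(0.891493) = 0.057429.
1 − 2Q = 0.812458, giving −¼ ln(0.812458) = 0.051923.
d = 0.057429 + 0.051923 = 0.109352.
Under a molecular clock d = 2μt, so t = d/(2μ) = 0.109352 / (2 × 8.2 × 10^-8) = 0.67 million years.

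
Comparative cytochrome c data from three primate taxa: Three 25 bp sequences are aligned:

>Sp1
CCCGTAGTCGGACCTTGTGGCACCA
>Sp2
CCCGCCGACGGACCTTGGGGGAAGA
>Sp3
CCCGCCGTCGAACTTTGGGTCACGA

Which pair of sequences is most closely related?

Sp1–Sp2: 7/25 differ, p = 0.280, d = 0.351.
Sp1–Sp3: 7/25 differ, p = 0.280, d = 0.351.
Sp2–Sp3: 6/25 differ, p = 0.240, d = 0.289.
The smallest distance is between Sp2 and Sp3.

Sp2 and Sp3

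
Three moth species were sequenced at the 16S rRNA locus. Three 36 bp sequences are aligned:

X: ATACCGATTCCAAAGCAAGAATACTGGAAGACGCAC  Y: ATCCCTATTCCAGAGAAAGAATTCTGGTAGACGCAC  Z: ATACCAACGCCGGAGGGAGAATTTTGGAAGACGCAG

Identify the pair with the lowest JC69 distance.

X–Y: 6/36 differ, p = 0.167, d = 0.188.
X–Z: 10/36 differ, p = 0.278, d = 0.347.
Y–Z: 10/36 differ, p = 0.278, d = 0.347.
The smallest distance is between X and Y.

X and Y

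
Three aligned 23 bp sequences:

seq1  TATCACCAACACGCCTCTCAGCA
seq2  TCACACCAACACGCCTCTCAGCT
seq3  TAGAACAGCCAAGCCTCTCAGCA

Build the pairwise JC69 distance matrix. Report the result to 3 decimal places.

seq1–seq2: 3/23 sites differ → p ≈ 0.130435, d = −0.75 ln(1 − 0.173913) = 0.143291 ≈ 0.143.
seq1–seq3: 6/23 sites differ → p ≈ 0.26087, d = −0.75 ln(1 − 0.347827) = 0.320584 ≈ 0.321.
seq2–seq3: 8/23 sites differ → p ≈ 0.347826, d = −0.75 ln(1 − 0.463768) = 0.467391 ≈ 0.467.

d(seq1,seq2) = 0.143, d(seq1,seq3) = 0.321, d(seq2,seq3) = 0.467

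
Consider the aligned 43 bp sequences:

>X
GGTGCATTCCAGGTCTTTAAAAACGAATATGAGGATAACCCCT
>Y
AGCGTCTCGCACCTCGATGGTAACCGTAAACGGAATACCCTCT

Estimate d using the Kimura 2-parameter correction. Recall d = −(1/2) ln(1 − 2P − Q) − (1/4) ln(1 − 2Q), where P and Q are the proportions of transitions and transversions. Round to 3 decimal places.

0.961

Of 43 sites, 10 differences are transitions and 13 are transversions, so P = 10/43 ≈ 0.232558 and Q = 13/43 ≈ 0.302326.
Under the Kimura two-parameter model, d = −½ ln(1 − 2P − Q) − ¼ ln(1 − 2Q).
1 − 2P − Q = 0.232558, giving −½ ln(0.232558) = 0.729308.
1 − 2Q = 0.395348, giving −¼ ln(0.395348) = 0.231997.
d = 0.729308 + 0.231997 = 0.961305.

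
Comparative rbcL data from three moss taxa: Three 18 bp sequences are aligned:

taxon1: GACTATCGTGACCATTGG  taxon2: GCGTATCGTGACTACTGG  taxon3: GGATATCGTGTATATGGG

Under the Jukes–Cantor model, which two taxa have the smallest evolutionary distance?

taxon1–taxon2: 4/18 differ, p = 0.222, d = 0.264.
taxon1–taxon3: 6/18 differ, p = 0.333, d = 0.441.
taxon2–taxon3: 6/18 differ, p = 0.333, d = 0.441.
The smallest distance is between taxon1 and taxon2.

taxon1 and taxon2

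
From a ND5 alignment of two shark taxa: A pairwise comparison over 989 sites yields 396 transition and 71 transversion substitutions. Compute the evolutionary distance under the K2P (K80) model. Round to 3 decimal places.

1.069

P = 396/989 ≈ 0.400404 and Q = 71/989 ≈ 0.07179.
Under the Kimura two-parameter model, d = −½ ln(1 − 2P − Q) − ¼ ln(1 − 2Q).
1 − 2P − Q = 0.127402, giving −½ ln(0.127402) = 1.030204.
1 − 2Q = 0.85642, giving −¼ ln(0.85642) = 0.038749.
d = 1.030204 + 0.038749 = 1.068953.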